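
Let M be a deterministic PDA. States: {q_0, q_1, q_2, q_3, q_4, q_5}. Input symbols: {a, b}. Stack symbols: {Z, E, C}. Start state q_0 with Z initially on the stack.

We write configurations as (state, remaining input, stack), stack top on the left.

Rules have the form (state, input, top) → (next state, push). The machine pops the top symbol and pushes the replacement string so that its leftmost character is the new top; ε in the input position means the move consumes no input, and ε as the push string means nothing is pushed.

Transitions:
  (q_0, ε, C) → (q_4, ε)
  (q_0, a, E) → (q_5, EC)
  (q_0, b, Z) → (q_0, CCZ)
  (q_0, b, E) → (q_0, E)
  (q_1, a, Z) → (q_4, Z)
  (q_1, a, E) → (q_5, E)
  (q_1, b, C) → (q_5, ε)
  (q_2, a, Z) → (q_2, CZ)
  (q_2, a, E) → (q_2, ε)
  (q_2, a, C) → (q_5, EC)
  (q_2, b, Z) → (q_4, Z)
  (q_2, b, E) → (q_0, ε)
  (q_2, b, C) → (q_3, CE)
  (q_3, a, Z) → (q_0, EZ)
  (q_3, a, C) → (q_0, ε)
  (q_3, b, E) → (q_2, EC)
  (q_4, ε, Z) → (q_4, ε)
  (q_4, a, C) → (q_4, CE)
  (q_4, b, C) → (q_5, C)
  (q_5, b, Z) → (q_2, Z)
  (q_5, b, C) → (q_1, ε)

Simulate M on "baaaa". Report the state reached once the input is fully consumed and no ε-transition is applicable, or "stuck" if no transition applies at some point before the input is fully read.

q_4

(q_0, baaaa, Z) ⊢ (q_0, aaaa, CCZ) ⊢ (q_4, aaaa, CZ) ⊢ (q_4, aaa, CEZ) ⊢ (q_4, aa, CEEZ) ⊢ (q_4, a, CEEEZ) ⊢ (q_4, ε, CEEEEZ)
All input consumed; M is in state q_4.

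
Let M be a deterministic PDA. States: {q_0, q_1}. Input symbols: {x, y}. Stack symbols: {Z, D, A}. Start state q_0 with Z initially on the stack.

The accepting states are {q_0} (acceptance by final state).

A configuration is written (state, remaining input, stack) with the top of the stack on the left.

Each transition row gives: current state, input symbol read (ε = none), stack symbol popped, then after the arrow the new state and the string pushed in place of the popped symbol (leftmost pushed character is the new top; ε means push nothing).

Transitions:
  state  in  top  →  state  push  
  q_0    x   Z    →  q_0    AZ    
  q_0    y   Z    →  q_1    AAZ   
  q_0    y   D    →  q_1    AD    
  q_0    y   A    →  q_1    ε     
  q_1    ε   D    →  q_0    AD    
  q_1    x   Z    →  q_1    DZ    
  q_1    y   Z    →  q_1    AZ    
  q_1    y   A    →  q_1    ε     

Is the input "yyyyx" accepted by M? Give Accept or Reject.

Reject

(q_0, yyyyx, Z)
  read y, top Z: go to q_1, push AAZ → (q_1, yyyx, AAZ)
  read y, top A: go to q_1, push ε → (q_1, yyx, AZ)
  read y, top A: go to q_1, push ε → (q_1, yx, Z)
  read y, top Z: go to q_1, push AZ → (q_1, x, AZ)
No transition applies at (q_1, x, AZ); input not fully consumed.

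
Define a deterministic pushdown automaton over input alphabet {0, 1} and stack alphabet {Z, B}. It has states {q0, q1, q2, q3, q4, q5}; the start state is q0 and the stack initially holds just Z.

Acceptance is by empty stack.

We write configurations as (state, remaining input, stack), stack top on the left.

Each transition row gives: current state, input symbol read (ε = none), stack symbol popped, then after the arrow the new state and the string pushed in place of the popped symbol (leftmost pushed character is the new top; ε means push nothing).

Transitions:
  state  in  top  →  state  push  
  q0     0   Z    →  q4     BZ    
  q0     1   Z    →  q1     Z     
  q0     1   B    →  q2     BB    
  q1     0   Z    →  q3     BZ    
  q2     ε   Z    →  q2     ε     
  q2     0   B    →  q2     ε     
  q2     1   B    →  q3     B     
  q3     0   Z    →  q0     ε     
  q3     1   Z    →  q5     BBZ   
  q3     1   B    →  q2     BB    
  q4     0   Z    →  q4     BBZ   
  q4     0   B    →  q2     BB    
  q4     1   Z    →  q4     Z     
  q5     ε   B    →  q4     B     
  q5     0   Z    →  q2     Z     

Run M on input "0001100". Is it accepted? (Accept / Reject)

(q0, 0001100, Z)
  read 0, top Z: go to q4, push BZ → (q4, 001100, BZ)
  read 0, top B: go to q2, push BB → (q2, 01100, BBZ)
  read 0, top B: go to q2, push ε → (q2, 1100, BZ)
  read 1, top B: go to q3, push B → (q3, 100, BZ)
  read 1, top B: go to q2, push BB → (q2, 00, BBZ)
  read 0, top B: go to q2, push ε → (q2, 0, BZ)
  read 0, top B: go to q2, push ε → (q2, ε, Z)
  ε-move, top Z: go to q2, push ε → (q2, ε, ε)
All input consumed and the stack is empty.

Accept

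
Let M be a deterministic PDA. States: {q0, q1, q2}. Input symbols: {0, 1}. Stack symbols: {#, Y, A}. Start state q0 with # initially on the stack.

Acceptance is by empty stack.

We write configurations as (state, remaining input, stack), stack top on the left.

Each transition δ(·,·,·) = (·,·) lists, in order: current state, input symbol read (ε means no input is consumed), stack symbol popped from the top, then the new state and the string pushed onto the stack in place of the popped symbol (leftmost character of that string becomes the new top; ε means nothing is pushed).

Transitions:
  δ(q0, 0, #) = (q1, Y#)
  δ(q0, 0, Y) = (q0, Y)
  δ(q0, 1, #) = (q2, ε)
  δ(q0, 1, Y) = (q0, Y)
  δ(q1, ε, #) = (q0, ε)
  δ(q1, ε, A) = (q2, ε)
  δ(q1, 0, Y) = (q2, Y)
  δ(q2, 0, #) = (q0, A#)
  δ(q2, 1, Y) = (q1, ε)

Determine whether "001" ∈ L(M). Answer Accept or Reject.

Accept

(q0, 001, #) ⊢ (q1, 01, Y#) ⊢ (q2, 1, Y#) ⊢ (q1, ε, #) ⊢ (q0, ε, ε)
All input consumed and the stack is empty.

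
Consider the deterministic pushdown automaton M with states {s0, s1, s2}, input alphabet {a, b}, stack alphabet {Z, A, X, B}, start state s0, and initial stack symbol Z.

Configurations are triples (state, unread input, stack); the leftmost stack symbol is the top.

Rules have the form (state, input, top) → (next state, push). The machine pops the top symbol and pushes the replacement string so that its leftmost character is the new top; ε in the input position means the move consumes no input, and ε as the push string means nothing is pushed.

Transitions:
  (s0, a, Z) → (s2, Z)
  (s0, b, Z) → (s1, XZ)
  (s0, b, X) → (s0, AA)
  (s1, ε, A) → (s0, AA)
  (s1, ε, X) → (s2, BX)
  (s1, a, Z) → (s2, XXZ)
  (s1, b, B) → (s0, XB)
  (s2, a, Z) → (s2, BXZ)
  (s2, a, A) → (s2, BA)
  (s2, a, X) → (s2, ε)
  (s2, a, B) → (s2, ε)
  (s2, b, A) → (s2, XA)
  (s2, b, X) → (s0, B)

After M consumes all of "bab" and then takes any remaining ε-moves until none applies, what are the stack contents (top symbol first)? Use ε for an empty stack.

(s0, bab, Z)
  read b, top Z: go to s1, push XZ → (s1, ab, XZ)
  ε-move, top X: go to s2, push BX → (s2, ab, BXZ)
  read a, top B: go to s2, push ε → (s2, b, XZ)
  read b, top X: go to s0, push B → (s0, ε, BZ)
All input consumed in state s0 with stack BZ.

BZ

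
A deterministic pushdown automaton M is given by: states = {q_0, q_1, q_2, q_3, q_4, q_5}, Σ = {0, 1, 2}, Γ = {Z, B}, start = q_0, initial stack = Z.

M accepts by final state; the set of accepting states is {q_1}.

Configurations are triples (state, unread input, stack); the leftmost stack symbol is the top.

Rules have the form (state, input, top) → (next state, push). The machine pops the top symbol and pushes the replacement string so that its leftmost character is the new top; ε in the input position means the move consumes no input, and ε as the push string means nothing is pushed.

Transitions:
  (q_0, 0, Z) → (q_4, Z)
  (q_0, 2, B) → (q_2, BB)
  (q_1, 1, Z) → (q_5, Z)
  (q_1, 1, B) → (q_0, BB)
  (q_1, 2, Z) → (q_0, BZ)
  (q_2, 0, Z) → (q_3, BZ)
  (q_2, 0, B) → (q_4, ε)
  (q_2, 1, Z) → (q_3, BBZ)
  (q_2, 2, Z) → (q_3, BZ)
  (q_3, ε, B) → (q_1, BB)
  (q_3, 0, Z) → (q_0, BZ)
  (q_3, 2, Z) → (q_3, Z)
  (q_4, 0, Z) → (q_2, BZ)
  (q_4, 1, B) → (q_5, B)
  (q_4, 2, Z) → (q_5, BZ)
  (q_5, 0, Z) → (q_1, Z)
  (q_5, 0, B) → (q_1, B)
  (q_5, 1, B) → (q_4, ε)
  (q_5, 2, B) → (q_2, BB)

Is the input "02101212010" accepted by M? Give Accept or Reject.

(q_0, 02101212010, Z)
  read 0, top Z: go to q_4, push Z → (q_4, 2101212010, Z)
  read 2, top Z: go to q_5, push BZ → (q_5, 101212010, BZ)
  read 1, top B: go to q_4, push ε → (q_4, 01212010, Z)
  read 0, top Z: go to q_2, push BZ → (q_2, 1212010, BZ)
No transition applies at (q_2, 1212010, BZ); input not fully consumed.

Reject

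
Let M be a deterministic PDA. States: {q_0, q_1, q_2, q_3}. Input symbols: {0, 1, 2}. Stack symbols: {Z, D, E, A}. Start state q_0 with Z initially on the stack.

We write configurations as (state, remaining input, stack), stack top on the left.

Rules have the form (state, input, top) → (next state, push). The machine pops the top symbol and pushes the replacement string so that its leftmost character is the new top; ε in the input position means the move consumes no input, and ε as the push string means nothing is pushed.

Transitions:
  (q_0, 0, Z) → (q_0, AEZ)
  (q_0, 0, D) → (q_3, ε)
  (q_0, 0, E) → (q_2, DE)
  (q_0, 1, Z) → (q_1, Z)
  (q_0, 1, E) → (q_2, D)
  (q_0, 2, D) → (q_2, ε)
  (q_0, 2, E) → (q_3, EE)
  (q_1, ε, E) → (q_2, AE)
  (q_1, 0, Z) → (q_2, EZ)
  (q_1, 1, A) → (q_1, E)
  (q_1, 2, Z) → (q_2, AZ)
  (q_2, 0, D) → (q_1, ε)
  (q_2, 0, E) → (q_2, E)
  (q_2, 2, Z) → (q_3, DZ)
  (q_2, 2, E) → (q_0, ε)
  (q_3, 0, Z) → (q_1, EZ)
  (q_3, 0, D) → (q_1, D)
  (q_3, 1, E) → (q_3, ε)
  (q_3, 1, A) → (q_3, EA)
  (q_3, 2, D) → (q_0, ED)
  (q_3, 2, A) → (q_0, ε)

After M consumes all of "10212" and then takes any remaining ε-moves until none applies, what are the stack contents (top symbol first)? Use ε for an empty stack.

(q_0, 10212, Z) ⊢ (q_1, 0212, Z) ⊢ (q_2, 212, EZ) ⊢ (q_0, 12, Z) ⊢ (q_1, 2, Z) ⊢ (q_2, ε, AZ)
All input consumed in state q_2 with stack AZ.

AZ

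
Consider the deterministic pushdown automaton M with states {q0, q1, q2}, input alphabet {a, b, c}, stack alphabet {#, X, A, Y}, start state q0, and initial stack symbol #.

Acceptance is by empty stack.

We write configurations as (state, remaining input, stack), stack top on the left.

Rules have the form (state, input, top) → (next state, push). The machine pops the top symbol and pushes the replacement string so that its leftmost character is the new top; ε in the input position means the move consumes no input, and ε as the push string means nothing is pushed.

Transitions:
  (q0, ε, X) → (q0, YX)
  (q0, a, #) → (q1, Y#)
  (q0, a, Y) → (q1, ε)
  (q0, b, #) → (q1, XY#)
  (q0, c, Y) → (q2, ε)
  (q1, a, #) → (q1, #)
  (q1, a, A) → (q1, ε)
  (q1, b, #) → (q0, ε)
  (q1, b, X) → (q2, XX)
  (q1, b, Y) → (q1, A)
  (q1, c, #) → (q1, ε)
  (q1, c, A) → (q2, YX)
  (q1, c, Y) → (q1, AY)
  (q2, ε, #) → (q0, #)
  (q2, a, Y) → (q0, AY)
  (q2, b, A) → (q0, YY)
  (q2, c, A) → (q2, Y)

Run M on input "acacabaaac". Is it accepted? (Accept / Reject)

(q0, acacabaaac, #) ⊢ (q1, cacabaaac, Y#) ⊢ (q1, acabaaac, AY#) ⊢ (q1, cabaaac, Y#) ⊢ (q1, abaaac, AY#) ⊢ (q1, baaac, Y#) ⊢ (q1, aaac, A#) ⊢ (q1, aac, #) ⊢ (q1, ac, #) ⊢ (q1, c, #) ⊢ (q1, ε, ε)
All input consumed and the stack is empty.

Accept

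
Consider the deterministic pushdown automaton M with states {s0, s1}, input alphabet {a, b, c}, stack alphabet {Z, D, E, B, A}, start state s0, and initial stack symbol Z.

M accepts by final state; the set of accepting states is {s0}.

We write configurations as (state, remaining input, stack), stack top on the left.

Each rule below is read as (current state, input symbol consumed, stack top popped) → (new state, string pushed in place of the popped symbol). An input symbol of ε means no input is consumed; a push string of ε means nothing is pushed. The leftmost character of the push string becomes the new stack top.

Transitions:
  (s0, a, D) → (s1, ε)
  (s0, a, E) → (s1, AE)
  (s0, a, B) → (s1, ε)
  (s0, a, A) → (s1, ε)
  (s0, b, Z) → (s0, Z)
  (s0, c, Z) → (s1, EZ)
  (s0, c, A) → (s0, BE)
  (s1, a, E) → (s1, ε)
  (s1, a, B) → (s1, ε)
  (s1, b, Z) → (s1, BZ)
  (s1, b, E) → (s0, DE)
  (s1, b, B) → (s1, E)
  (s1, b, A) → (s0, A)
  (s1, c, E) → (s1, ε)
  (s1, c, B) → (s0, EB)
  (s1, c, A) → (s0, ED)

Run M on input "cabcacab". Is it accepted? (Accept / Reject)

(s0, cabcacab, Z)
  read c, top Z: go to s1, push EZ → (s1, abcacab, EZ)
  read a, top E: go to s1, push ε → (s1, bcacab, Z)
  read b, top Z: go to s1, push BZ → (s1, cacab, BZ)
  read c, top B: go to s0, push EB → (s0, acab, EBZ)
  read a, top E: go to s1, push AE → (s1, cab, AEBZ)
  read c, top A: go to s0, push ED → (s0, ab, EDEBZ)
  read a, top E: go to s1, push AE → (s1, b, AEDEBZ)
  read b, top A: go to s0, push A → (s0, ε, AEDEBZ)
All input consumed; state s0 ∈ F.

Accept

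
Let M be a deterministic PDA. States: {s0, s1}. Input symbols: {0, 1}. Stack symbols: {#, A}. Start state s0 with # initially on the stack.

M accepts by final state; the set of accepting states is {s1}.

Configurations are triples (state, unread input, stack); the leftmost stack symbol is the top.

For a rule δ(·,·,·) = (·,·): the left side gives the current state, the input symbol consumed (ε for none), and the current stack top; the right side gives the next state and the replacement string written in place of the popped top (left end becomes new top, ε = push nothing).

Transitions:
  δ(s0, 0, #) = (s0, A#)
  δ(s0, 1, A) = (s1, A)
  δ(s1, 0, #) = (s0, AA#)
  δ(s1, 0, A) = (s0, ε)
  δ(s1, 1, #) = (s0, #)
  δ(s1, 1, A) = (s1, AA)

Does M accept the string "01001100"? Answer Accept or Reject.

Reject

(s0, 01001100, #)
  read 0, top #: go to s0, push A# → (s0, 1001100, A#)
  read 1, top A: go to s1, push A → (s1, 001100, A#)
  read 0, top A: go to s0, push ε → (s0, 01100, #)
  read 0, top #: go to s0, push A# → (s0, 1100, A#)
  read 1, top A: go to s1, push A → (s1, 100, A#)
  read 1, top A: go to s1, push AA → (s1, 00, AA#)
  read 0, top A: go to s0, push ε → (s0, 0, A#)
No transition applies at (s0, 0, A#); input not fully consumed.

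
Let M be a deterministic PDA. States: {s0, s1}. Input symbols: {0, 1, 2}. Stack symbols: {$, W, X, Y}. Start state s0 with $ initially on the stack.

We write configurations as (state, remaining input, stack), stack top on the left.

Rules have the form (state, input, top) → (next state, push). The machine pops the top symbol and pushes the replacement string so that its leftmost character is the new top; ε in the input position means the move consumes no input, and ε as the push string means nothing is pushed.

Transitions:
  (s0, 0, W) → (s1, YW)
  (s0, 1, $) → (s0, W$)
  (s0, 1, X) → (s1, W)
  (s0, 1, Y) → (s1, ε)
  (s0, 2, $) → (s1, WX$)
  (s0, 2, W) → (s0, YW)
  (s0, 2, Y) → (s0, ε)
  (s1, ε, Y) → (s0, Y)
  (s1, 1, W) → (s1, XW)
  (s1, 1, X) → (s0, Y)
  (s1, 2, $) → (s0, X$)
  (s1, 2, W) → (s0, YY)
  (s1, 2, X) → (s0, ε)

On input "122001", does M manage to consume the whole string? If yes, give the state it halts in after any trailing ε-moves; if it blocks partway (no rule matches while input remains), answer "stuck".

stuck

(s0, 122001, $)
  read 1, top $: go to s0, push W$ → (s0, 22001, W$)
  read 2, top W: go to s0, push YW → (s0, 2001, YW$)
  read 2, top Y: go to s0, push ε → (s0, 001, W$)
  read 0, top W: go to s1, push YW → (s1, 01, YW$)
  ε-move, top Y: go to s0, push Y → (s0, 01, YW$)
No transition for (s0, 0, top Y); M blocks with input 01 remaining.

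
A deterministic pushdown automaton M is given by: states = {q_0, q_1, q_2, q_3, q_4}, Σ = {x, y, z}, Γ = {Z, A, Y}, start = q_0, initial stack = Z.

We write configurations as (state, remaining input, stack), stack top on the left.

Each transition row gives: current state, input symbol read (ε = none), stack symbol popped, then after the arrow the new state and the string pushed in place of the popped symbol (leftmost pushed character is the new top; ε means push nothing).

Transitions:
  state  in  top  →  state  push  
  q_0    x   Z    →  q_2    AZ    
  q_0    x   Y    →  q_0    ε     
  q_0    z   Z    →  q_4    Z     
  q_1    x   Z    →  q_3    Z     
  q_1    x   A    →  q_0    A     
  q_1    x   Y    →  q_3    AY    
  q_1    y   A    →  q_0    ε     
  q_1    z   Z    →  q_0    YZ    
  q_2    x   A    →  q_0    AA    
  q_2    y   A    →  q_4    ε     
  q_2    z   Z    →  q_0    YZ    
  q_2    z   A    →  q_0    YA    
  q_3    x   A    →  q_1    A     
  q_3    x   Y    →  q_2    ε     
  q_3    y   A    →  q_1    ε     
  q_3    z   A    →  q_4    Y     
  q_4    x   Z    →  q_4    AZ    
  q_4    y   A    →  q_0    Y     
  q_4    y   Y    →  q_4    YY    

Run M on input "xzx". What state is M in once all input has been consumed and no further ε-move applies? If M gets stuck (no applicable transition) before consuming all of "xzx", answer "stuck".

(q_0, xzx, Z) ⊢ (q_2, zx, AZ) ⊢ (q_0, x, YAZ) ⊢ (q_0, ε, AZ)
All input consumed; M is in state q_0.

q_0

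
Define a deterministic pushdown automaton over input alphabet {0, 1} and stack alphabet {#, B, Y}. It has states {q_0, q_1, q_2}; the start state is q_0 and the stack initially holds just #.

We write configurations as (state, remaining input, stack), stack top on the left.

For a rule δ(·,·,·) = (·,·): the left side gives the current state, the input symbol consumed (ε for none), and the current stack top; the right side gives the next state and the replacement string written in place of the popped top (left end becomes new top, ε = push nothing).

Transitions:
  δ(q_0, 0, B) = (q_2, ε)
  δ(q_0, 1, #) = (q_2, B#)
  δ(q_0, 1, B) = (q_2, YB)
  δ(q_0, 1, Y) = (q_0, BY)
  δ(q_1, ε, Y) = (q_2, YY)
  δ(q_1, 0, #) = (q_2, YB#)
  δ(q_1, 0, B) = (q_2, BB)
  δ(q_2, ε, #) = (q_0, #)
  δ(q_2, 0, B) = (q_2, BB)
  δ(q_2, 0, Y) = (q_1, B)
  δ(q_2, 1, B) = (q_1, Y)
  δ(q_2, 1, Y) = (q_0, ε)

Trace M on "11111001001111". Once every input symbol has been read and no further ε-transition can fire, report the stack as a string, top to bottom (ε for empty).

YBYBYBBY#

(q_0, 11111001001111, #)
  read 1, top #: go to q_2, push B# → (q_2, 1111001001111, B#)
  read 1, top B: go to q_1, push Y → (q_1, 111001001111, Y#)
  ε-move, top Y: go to q_2, push YY → (q_2, 111001001111, YY#)
  read 1, top Y: go to q_0, push ε → (q_0, 11001001111, Y#)
  read 1, top Y: go to q_0, push BY → (q_0, 1001001111, BY#)
  read 1, top B: go to q_2, push YB → (q_2, 001001111, YBY#)
  read 0, top Y: go to q_1, push B → (q_1, 01001111, BBY#)
  read 0, top B: go to q_2, push BB → (q_2, 1001111, BBBY#)
  read 1, top B: go to q_1, push Y → (q_1, 001111, YBBY#)
  ε-move, top Y: go to q_2, push YY → (q_2, 001111, YYBBY#)
  read 0, top Y: go to q_1, push B → (q_1, 01111, BYBBY#)
  read 0, top B: go to q_2, push BB → (q_2, 1111, BBYBBY#)
  read 1, top B: go to q_1, push Y → (q_1, 111, YBYBBY#)
  ε-move, top Y: go to q_2, push YY → (q_2, 111, YYBYBBY#)
  read 1, top Y: go to q_0, push ε → (q_0, 11, YBYBBY#)
  read 1, top Y: go to q_0, push BY → (q_0, 1, BYBYBBY#)
  read 1, top B: go to q_2, push YB → (q_2, ε, YBYBYBBY#)
All input consumed in state q_2 with stack YBYBYBBY#.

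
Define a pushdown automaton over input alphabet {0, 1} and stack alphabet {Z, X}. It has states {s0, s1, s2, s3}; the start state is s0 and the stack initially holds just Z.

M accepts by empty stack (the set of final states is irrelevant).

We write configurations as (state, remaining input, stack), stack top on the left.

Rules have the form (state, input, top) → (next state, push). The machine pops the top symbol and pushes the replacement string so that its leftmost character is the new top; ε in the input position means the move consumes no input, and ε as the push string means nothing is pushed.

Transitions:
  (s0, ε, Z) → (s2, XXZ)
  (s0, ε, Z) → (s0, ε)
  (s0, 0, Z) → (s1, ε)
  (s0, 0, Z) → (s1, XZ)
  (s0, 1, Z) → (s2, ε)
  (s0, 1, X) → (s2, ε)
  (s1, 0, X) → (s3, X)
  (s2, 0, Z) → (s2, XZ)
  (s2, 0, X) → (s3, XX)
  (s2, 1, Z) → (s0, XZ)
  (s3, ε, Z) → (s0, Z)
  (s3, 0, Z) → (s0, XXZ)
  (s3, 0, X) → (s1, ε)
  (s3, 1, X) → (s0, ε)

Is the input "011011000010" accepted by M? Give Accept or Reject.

One accepting computation: (s0, 011011000010, Z) ⊢ (s2, 011011000010, XXZ) ⊢ (s3, 11011000010, XXXZ) ⊢ (s0, 1011000010, XXZ) ⊢ (s2, 011000010, XZ) ⊢ (s3, 11000010, XXZ) ⊢ (s0, 1000010, XZ) ⊢ (s2, 000010, Z) ⊢ (s2, 00010, XZ) ⊢ (s3, 0010, XXZ) ⊢ (s1, 010, XZ) ⊢ (s3, 10, XZ) ⊢ (s0, 0, Z) ⊢ (s1, ε, ε)
All input consumed and the stack is empty.

Accept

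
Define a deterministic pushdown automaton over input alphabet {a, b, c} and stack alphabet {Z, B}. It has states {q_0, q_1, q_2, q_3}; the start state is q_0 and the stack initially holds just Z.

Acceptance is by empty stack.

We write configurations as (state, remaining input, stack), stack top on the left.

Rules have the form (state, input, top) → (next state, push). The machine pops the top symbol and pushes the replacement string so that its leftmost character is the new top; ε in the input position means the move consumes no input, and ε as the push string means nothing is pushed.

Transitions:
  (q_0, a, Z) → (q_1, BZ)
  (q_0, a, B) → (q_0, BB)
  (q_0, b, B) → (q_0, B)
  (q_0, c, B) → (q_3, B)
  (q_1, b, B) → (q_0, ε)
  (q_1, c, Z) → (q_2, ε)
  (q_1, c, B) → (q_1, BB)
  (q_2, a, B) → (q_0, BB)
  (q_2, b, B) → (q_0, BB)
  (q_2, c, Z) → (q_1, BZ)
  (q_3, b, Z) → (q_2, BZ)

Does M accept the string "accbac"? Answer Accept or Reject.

(q_0, accbac, Z) ⊢ (q_1, ccbac, BZ) ⊢ (q_1, cbac, BBZ) ⊢ (q_1, bac, BBBZ) ⊢ (q_0, ac, BBZ) ⊢ (q_0, c, BBBZ) ⊢ (q_3, ε, BBBZ)
All input consumed; stack is BBBZ, not empty, and no further ε-move applies.

Reject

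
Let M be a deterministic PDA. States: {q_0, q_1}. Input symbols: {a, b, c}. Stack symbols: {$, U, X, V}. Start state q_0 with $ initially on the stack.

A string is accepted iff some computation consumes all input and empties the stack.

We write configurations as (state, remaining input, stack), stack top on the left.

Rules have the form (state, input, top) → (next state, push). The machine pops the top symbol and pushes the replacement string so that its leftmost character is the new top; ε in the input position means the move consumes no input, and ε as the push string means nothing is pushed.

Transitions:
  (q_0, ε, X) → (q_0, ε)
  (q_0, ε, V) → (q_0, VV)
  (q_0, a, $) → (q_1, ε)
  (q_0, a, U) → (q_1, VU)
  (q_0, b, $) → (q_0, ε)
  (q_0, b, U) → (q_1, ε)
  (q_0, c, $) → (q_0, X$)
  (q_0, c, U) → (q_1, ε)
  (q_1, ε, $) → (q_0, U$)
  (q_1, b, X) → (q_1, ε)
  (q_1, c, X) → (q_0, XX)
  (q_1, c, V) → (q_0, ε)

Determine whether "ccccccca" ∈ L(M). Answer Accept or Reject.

Accept

(q_0, ccccccca, $) ⊢ (q_0, cccccca, X$) ⊢ (q_0, cccccca, $) ⊢ (q_0, ccccca, X$) ⊢ (q_0, ccccca, $) ⊢ (q_0, cccca, X$) ⊢ (q_0, cccca, $) ⊢ (q_0, ccca, X$) ⊢ (q_0, ccca, $) ⊢ (q_0, cca, X$) ⊢ (q_0, cca, $) ⊢ (q_0, ca, X$) ⊢ (q_0, ca, $) ⊢ (q_0, a, X$) ⊢ (q_0, a, $) ⊢ (q_1, ε, ε)
All input consumed and the stack is empty.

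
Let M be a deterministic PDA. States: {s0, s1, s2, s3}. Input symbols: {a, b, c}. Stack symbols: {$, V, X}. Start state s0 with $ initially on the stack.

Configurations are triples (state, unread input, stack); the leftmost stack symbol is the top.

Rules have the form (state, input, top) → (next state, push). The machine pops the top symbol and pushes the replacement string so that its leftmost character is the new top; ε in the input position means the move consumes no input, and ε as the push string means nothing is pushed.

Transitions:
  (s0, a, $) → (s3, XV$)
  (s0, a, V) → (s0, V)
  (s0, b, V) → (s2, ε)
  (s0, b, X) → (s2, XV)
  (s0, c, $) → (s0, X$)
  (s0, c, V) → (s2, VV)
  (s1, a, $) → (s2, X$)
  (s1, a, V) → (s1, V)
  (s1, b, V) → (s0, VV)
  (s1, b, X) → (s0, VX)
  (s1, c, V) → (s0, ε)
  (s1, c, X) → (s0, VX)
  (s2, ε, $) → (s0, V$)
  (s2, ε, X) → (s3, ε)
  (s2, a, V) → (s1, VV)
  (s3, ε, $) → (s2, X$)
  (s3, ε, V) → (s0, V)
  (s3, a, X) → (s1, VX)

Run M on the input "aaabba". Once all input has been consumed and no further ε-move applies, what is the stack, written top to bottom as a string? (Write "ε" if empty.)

(s0, aaabba, $)
  read a, top $: go to s3, push XV$ → (s3, aabba, XV$)
  read a, top X: go to s1, push VX → (s1, abba, VXV$)
  read a, top V: go to s1, push V → (s1, bba, VXV$)
  read b, top V: go to s0, push VV → (s0, ba, VVXV$)
  read b, top V: go to s2, push ε → (s2, a, VXV$)
  read a, top V: go to s1, push VV → (s1, ε, VVXV$)
All input consumed in state s1 with stack VVXV$.

VVXV$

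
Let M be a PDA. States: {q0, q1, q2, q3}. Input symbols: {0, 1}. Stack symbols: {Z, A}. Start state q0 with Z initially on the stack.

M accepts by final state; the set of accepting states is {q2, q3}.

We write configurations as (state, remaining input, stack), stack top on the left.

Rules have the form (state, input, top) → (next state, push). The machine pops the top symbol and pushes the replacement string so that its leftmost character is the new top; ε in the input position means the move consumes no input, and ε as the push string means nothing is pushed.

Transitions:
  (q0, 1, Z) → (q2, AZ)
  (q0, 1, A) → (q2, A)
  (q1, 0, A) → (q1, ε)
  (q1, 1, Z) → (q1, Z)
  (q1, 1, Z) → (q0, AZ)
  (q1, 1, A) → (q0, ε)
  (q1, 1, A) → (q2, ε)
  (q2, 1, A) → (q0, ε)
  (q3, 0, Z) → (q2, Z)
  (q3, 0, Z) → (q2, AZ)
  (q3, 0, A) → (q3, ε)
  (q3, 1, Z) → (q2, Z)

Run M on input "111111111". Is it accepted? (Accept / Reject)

Accept

One accepting computation: (q0, 111111111, Z) ⊢ (q2, 11111111, AZ) ⊢ (q0, 1111111, Z) ⊢ (q2, 111111, AZ) ⊢ (q0, 11111, Z) ⊢ (q2, 1111, AZ) ⊢ (q0, 111, Z) ⊢ (q2, 11, AZ) ⊢ (q0, 1, Z) ⊢ (q2, ε, AZ)
All input consumed and state q2 ∈ F.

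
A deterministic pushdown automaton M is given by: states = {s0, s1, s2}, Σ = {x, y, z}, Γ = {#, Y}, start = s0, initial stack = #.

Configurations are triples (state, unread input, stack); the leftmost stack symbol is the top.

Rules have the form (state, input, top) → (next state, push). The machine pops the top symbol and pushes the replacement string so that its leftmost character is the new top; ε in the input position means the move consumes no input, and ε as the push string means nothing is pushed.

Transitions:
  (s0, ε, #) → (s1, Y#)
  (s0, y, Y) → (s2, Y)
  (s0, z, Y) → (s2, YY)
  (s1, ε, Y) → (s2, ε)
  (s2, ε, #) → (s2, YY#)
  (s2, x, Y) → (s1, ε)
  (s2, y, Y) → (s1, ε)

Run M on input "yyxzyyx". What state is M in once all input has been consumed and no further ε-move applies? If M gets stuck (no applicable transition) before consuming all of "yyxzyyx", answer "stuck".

stuck

(s0, yyxzyyx, #)
  ε-move, top #: go to s1, push Y# → (s1, yyxzyyx, Y#)
  ε-move, top Y: go to s2, push ε → (s2, yyxzyyx, #)
  ε-move, top #: go to s2, push YY# → (s2, yyxzyyx, YY#)
  read y, top Y: go to s1, push ε → (s1, yxzyyx, Y#)
  ε-move, top Y: go to s2, push ε → (s2, yxzyyx, #)
  ε-move, top #: go to s2, push YY# → (s2, yxzyyx, YY#)
  read y, top Y: go to s1, push ε → (s1, xzyyx, Y#)
  ε-move, top Y: go to s2, push ε → (s2, xzyyx, #)
  ε-move, top #: go to s2, push YY# → (s2, xzyyx, YY#)
  read x, top Y: go to s1, push ε → (s1, zyyx, Y#)
  ε-move, top Y: go to s2, push ε → (s2, zyyx, #)
  ε-move, top #: go to s2, push YY# → (s2, zyyx, YY#)
No transition for (s2, z, top Y); M blocks with input zyyx remaining.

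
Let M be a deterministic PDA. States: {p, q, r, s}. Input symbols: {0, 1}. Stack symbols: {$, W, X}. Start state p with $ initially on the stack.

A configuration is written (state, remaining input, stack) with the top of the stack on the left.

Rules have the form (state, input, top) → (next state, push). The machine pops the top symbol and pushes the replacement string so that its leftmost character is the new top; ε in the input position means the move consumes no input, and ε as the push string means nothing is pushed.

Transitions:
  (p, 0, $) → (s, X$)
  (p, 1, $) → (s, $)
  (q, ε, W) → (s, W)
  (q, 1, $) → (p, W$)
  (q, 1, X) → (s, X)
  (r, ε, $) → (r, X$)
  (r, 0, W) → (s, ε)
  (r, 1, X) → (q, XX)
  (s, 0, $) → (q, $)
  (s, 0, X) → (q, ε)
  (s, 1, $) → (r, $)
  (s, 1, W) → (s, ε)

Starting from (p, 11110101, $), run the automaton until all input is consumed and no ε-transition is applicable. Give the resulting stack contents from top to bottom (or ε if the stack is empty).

(p, 11110101, $) ⊢ (s, 1110101, $) ⊢ (r, 110101, $) ⊢ (r, 110101, X$) ⊢ (q, 10101, XX$) ⊢ (s, 0101, XX$) ⊢ (q, 101, X$) ⊢ (s, 01, X$) ⊢ (q, 1, $) ⊢ (p, ε, W$)
All input consumed in state p with stack W$.

W$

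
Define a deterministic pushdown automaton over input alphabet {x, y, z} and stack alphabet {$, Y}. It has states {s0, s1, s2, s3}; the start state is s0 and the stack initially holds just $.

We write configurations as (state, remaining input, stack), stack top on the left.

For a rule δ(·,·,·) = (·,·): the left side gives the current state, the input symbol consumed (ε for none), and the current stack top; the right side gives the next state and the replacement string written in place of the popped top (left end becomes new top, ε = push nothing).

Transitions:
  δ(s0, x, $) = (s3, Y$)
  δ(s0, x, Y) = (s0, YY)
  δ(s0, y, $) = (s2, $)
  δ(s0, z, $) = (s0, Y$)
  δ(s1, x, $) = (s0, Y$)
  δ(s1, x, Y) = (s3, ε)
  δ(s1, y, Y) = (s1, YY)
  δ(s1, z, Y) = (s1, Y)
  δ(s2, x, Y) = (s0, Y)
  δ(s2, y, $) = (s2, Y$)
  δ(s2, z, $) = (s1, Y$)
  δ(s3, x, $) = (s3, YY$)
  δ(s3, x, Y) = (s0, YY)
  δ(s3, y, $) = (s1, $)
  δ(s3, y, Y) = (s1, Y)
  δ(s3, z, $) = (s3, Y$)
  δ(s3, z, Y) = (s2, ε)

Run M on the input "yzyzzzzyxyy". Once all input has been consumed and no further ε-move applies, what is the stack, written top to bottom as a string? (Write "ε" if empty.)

(s0, yzyzzzzyxyy, $) ⊢ (s2, zyzzzzyxyy, $) ⊢ (s1, yzzzzyxyy, Y$) ⊢ (s1, zzzzyxyy, YY$) ⊢ (s1, zzzyxyy, YY$) ⊢ (s1, zzyxyy, YY$) ⊢ (s1, zyxyy, YY$) ⊢ (s1, yxyy, YY$) ⊢ (s1, xyy, YYY$) ⊢ (s3, yy, YY$) ⊢ (s1, y, YY$) ⊢ (s1, ε, YYY$)
All input consumed in state s1 with stack YYY$.

YYY$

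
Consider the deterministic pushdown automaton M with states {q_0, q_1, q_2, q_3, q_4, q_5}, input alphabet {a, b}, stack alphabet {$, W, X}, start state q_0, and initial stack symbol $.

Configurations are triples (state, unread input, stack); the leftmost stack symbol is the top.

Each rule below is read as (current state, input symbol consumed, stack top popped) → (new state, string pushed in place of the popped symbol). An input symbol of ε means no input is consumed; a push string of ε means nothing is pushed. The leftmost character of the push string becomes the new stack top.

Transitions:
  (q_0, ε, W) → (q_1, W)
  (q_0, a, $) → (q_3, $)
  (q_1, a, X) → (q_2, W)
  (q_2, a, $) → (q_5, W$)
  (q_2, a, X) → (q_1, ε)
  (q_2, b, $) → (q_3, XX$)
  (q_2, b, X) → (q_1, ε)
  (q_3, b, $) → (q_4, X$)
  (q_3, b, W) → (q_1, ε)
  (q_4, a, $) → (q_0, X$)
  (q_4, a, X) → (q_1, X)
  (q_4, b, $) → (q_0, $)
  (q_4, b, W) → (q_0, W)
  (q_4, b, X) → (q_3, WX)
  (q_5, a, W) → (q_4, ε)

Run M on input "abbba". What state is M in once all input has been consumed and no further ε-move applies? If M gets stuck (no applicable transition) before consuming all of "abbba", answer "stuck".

(q_0, abbba, $)
  read a, top $: go to q_3, push $ → (q_3, bbba, $)
  read b, top $: go to q_4, push X$ → (q_4, bba, X$)
  read b, top X: go to q_3, push WX → (q_3, ba, WX$)
  read b, top W: go to q_1, push ε → (q_1, a, X$)
  read a, top X: go to q_2, push W → (q_2, ε, W$)
All input consumed; M is in state q_2.

q_2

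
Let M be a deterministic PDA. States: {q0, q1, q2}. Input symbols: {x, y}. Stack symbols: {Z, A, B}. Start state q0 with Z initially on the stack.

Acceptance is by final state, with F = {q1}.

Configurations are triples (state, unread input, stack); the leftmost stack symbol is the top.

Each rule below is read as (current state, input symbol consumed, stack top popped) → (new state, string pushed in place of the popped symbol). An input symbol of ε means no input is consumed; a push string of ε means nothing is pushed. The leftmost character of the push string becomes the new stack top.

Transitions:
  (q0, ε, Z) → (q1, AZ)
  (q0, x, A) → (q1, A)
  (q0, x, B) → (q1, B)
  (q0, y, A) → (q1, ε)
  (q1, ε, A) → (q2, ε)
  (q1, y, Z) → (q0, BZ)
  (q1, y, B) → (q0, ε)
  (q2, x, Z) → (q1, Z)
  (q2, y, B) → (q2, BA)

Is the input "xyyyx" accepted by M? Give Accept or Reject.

Reject

(q0, xyyyx, Z)
  ε-move, top Z: go to q1, push AZ → (q1, xyyyx, AZ)
  ε-move, top A: go to q2, push ε → (q2, xyyyx, Z)
  read x, top Z: go to q1, push Z → (q1, yyyx, Z)
  read y, top Z: go to q0, push BZ → (q0, yyx, BZ)
No transition applies at (q0, yyx, BZ); input not fully consumed.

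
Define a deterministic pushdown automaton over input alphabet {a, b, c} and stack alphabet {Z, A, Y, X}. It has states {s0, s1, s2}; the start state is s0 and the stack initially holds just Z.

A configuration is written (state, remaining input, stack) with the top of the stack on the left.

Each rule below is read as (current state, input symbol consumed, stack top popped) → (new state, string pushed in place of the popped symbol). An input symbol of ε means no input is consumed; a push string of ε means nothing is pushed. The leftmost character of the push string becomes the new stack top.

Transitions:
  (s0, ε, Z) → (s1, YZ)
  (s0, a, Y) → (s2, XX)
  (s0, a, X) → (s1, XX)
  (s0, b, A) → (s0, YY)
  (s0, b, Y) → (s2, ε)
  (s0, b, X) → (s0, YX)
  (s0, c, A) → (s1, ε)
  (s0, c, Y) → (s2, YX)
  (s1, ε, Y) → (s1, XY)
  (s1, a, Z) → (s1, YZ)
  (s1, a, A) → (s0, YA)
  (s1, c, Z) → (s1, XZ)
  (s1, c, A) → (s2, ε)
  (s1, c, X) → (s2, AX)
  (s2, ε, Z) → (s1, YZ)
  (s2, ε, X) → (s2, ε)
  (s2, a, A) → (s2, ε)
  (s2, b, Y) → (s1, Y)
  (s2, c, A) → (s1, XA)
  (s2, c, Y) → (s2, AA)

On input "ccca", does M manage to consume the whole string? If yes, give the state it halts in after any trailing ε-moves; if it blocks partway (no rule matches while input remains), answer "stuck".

s2

(s0, ccca, Z) ⊢ (s1, ccca, YZ) ⊢ (s1, ccca, XYZ) ⊢ (s2, cca, AXYZ) ⊢ (s1, ca, XAXYZ) ⊢ (s2, a, AXAXYZ) ⊢ (s2, ε, XAXYZ) ⊢ (s2, ε, AXYZ)
All input consumed; M is in state s2.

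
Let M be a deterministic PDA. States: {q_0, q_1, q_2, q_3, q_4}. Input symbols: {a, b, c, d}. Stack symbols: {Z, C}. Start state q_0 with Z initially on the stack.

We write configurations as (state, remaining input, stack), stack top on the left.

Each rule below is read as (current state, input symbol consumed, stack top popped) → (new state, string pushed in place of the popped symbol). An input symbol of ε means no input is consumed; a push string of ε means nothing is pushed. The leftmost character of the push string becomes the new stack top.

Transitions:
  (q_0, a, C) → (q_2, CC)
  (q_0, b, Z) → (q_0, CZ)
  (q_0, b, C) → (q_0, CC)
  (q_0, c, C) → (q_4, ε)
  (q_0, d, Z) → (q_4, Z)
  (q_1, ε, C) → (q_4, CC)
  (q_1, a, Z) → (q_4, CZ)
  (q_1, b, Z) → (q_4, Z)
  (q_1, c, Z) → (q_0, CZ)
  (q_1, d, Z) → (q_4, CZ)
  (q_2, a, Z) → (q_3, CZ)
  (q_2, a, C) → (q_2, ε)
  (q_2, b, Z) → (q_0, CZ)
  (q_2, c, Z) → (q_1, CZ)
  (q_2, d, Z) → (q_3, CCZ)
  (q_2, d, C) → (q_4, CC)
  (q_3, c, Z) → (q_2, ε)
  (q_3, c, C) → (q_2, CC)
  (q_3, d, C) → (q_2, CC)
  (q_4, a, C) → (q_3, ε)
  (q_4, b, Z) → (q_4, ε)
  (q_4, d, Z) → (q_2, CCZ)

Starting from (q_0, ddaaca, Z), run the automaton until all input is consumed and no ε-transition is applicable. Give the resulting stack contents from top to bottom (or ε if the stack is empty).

CZ

(q_0, ddaaca, Z)
  read d, top Z: go to q_4, push Z → (q_4, daaca, Z)
  read d, top Z: go to q_2, push CCZ → (q_2, aaca, CCZ)
  read a, top C: go to q_2, push ε → (q_2, aca, CZ)
  read a, top C: go to q_2, push ε → (q_2, ca, Z)
  read c, top Z: go to q_1, push CZ → (q_1, a, CZ)
  ε-move, top C: go to q_4, push CC → (q_4, a, CCZ)
  read a, top C: go to q_3, push ε → (q_3, ε, CZ)
All input consumed in state q_3 with stack CZ.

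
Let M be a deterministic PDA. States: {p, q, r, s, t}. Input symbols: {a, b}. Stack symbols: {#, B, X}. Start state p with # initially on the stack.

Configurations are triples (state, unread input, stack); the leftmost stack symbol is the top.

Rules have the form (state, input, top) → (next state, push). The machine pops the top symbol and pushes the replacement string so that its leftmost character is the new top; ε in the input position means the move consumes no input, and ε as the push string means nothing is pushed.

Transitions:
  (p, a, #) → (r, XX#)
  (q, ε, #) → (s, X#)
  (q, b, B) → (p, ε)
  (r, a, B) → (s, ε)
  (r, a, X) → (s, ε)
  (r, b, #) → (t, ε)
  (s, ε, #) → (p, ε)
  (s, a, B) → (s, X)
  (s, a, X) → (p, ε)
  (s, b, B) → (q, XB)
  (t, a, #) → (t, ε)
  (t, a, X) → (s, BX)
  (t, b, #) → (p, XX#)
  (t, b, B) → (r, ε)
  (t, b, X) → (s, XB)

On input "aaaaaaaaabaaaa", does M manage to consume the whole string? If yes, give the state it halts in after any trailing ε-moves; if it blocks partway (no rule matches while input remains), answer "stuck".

stuck

(p, aaaaaaaaabaaaa, #)
  read a, top #: go to r, push XX# → (r, aaaaaaaabaaaa, XX#)
  read a, top X: go to s, push ε → (s, aaaaaaabaaaa, X#)
  read a, top X: go to p, push ε → (p, aaaaaabaaaa, #)
  read a, top #: go to r, push XX# → (r, aaaaabaaaa, XX#)
  read a, top X: go to s, push ε → (s, aaaabaaaa, X#)
  read a, top X: go to p, push ε → (p, aaabaaaa, #)
  read a, top #: go to r, push XX# → (r, aabaaaa, XX#)
  read a, top X: go to s, push ε → (s, abaaaa, X#)
  read a, top X: go to p, push ε → (p, baaaa, #)
No transition for (p, b, top #); M blocks with input baaaa remaining.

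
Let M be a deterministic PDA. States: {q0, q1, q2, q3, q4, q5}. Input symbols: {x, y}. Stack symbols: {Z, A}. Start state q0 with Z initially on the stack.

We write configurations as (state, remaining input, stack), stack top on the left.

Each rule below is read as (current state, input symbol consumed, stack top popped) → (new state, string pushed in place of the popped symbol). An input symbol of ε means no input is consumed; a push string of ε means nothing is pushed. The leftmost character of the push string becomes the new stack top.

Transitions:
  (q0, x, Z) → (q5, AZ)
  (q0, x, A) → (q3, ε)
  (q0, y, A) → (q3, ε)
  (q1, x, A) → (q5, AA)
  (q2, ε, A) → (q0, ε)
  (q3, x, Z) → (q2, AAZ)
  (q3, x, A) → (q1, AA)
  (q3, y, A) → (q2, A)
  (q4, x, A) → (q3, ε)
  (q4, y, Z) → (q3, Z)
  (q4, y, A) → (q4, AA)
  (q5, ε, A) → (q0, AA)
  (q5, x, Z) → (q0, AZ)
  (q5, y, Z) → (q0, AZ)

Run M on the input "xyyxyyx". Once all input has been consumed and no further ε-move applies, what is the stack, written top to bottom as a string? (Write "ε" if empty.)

(q0, xyyxyyx, Z)
  read x, top Z: go to q5, push AZ → (q5, yyxyyx, AZ)
  ε-move, top A: go to q0, push AA → (q0, yyxyyx, AAZ)
  read y, top A: go to q3, push ε → (q3, yxyyx, AZ)
  read y, top A: go to q2, push A → (q2, xyyx, AZ)
  ε-move, top A: go to q0, push ε → (q0, xyyx, Z)
  read x, top Z: go to q5, push AZ → (q5, yyx, AZ)
  ε-move, top A: go to q0, push AA → (q0, yyx, AAZ)
  read y, top A: go to q3, push ε → (q3, yx, AZ)
  read y, top A: go to q2, push A → (q2, x, AZ)
  ε-move, top A: go to q0, push ε → (q0, x, Z)
  read x, top Z: go to q5, push AZ → (q5, ε, AZ)
  ε-move, top A: go to q0, push AA → (q0, ε, AAZ)
All input consumed in state q0 with stack AAZ.

AAZ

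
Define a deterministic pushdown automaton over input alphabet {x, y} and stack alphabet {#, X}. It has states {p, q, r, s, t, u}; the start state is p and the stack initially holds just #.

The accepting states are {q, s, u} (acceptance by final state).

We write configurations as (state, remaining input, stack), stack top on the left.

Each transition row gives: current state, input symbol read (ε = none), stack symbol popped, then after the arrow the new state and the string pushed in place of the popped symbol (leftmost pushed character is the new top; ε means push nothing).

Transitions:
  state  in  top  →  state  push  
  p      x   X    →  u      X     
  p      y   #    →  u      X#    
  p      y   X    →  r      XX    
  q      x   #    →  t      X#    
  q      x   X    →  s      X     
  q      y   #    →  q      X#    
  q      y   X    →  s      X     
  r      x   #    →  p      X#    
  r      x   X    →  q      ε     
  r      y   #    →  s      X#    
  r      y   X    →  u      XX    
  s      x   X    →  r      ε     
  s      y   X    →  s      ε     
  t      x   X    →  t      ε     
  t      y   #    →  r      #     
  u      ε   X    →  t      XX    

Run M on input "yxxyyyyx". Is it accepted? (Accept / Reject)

(p, yxxyyyyx, #)
  read y, top #: go to u, push X# → (u, xxyyyyx, X#)
  ε-move, top X: go to t, push XX → (t, xxyyyyx, XX#)
  read x, top X: go to t, push ε → (t, xyyyyx, X#)
  read x, top X: go to t, push ε → (t, yyyyx, #)
  read y, top #: go to r, push # → (r, yyyx, #)
  read y, top #: go to s, push X# → (s, yyx, X#)
  read y, top X: go to s, push ε → (s, yx, #)
No transition applies at (s, yx, #); input not fully consumed.

Reject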